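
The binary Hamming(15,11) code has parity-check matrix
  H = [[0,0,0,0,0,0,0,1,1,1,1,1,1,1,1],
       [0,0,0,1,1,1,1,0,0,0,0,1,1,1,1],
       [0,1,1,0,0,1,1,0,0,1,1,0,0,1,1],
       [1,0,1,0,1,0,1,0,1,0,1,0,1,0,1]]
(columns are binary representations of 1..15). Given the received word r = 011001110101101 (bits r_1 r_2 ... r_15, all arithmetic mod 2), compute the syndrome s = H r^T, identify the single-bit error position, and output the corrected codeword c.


s = (1, 1, 0, 0)^T, error position = 12, corrected codeword c = 011001110100101

Compute s = H r^T mod 2 one row at a time:
  s_1 = 1 + 0 + 1 + 0 + 1 + 1 + 0 + 1 = 5 ≡ 1 (mod 2).
  s_2 = 0 + 0 + 1 + 1 + 1 + 1 + 0 + 1 = 5 ≡ 1 (mod 2).
  s_3 = 1 + 1 + 1 + 1 + 1 + 0 + 0 + 1 = 6 ≡ 0 (mod 2).
  s_4 = 0 + 1 + 0 + 1 + 0 + 0 + 1 + 1 = 4 ≡ 0 (mod 2).
s = (1, 1, 0, 0)^T — this equals column 12 of H (binary 1100), so error is at position 12.
Correct: flip bit 12 of r = 011001110101101 to get c = 011001110100101.


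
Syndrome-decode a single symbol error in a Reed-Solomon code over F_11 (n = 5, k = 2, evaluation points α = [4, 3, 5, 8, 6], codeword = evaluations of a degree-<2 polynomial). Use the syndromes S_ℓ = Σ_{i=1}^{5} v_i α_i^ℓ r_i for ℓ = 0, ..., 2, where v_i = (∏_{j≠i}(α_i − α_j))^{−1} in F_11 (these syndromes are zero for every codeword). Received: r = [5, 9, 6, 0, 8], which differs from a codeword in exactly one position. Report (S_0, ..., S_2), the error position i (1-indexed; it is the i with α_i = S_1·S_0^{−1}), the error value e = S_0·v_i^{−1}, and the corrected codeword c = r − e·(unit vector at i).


S = (10, 6, 8), error at position 3, error magnitude e = 5, c = [5, 9, 1, 0, 8].

Step 1: column multipliers v_i = (∏_{j≠i}(α_i − α_j))^{−1} mod 11.
  i = 1 (α = 4): (4−3)(4−5)(4−8)(4−6) = 1·(−1)·(−4)·(−2) = −8 ≡ 3, so v_1 = 3^{−1} = 4 (mod 11).
  i = 2 (α = 3): (3−4)(3−5)(3−8)(3−6) = (−1)·(−2)·(−5)·(−3) = 30 ≡ 8, so v_2 = 8^{−1} = 7 (mod 11).
  i = 3 (α = 5): (5−4)(5−3)(5−8)(5−6) = 1·2·(−3)·(−1) = 6 ≡ 6, so v_3 = 6^{−1} = 2 (mod 11).
  i = 4 (α = 8): (8−4)(8−3)(8−5)(8−6) = 4·5·3·2 = 120 ≡ 10, so v_4 = 10^{−1} = 10 (mod 11).
  i = 5 (α = 6): (6−4)(6−3)(6−5)(6−8) = 2·3·1·(−2) = −12 ≡ 10, so v_5 = 10^{−1} = 10 (mod 11).
  v = [4, 7, 2, 10, 10].
Step 2: syndromes of r = [5, 9, 6, 0, 8] (all sums mod 11).
  S_0 = Σ v_i r_i = 4·5 + 7·9 + 2·6 + 10·0 + 10·8 = 175 ≡ 10.
  S_1 = Σ v_i α_i r_i = 4·4·5 + 7·3·9 + 2·5·6 + 10·8·0 + 10·6·8 = 809 ≡ 6.
  α_i^2 mod 11 = [5, 9, 3, 9, 3].
  S_2 = Σ v_i α_i^2 r_i = 4·5·5 + 7·9·9 + 2·3·6 + 10·9·0 + 10·3·8 = 943 ≡ 8.
  S = (10, 6, 8) ≠ 0, so r is not a codeword (an error is present).
Step 3: locate the error. For a single error e at position i, S_ℓ = v_i·e·α_i^ℓ, so α_err = S_1/S_0.
  S_0^{−1} = 10^{−1} = 10 (mod 11), so α_err = 6·10 = 60 ≡ 5 = α_3. Error position i = 3.
  Consistency check: S_2/S_1 = 8·2 = 16 ≡ 5 = α_err ✓ (single-error assumption holds).
Step 4: error magnitude e = S_0/v_3 = S_0·∏_{j≠3}(α_3 − α_j) = 10·6 = 60 ≡ 5 (mod 11).
Step 5: correct position 3: c_3 = r_3 − e = 6 − 5 ≡ 1 (mod 11). Hence c = [5, 9, 1, 0, 8].
  Check: interpolating c through the α_i gives m(x) = 10 + 7·x (degree < 2) with m(α_i) = c_i for every i, so c is indeed a codeword.


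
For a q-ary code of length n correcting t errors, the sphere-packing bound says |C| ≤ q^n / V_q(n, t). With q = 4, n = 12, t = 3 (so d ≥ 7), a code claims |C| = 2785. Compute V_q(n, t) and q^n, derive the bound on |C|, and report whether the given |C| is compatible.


V_q(n, t) = 6571, q^n = 16777216, Hamming bound = 2553, |C| = 2785 > bound (violated).

Step 1: Compute V_q(n, t) = Σ_{j=0}^3 C(n, j) (q−1)^j.
  j = 0: C(12,0)·(3)^0 = 1·1 = 1.
  j = 1: C(12,1)·(3)^1 = 12·3 = 36.
  j = 2: C(12,2)·(3)^2 = 66·9 = 594.
  j = 3: C(12,3)·(3)^3 = 220·27 = 5940.
  V_q(n, t) = 1 + 36 + 594 + 5940 = 6571.
Step 2: q^n = 4^12 = 16777216.
Step 3: Hamming bound ⌊q^n / V_q(n,t)⌋ = ⌊16777216/6571⌋ = 2553.
Step 4: Compare |C| = 2785 to 2553: violated.
The claimed |C| lies above the Hamming bound, so no 4-ary code of length 12 with d ≥ 7 can have 2785 codewords.


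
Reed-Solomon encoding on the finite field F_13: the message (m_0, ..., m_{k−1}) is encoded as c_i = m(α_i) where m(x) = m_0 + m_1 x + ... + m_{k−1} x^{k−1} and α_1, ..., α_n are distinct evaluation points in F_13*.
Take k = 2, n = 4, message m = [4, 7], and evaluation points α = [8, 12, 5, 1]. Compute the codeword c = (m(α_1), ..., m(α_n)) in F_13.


c = [8, 10, 0, 11]

Message polynomial: m(x) = 4 + 7·x (mod 13).
For each evaluation point α_i, compute m(α_i) mod 13:
  α_1 = 8: Horner steps 7 → 8, so m(8) = 8.
  α_2 = 12: Horner steps 7 → 10, so m(12) = 10.
  α_3 = 5: Horner steps 7 → 0, so m(5) = 0.
  α_4 = 1: Horner steps 7 → 11, so m(1) = 11.
Codeword c = [8, 10, 0, 11] ∈ F_13^4.


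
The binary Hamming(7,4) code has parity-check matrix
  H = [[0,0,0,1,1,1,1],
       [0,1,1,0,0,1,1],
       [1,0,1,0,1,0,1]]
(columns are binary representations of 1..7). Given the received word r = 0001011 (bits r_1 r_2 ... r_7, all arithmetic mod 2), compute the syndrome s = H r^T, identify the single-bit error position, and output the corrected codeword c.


s = (1, 0, 1)^T, error position = 5, corrected codeword c = 0001111

Compute s = H r^T mod 2 one row at a time:
  s_1 = 1 + 0 + 1 + 1 = 3 ≡ 1 (mod 2).
  s_2 = 0 + 0 + 1 + 1 = 2 ≡ 0 (mod 2).
  s_3 = 0 + 0 + 0 + 1 = 1 ≡ 1 (mod 2).
s = (1, 0, 1)^T — this equals column 5 of H (binary 101), so error is at position 5.
Correct: flip bit 5 of r = 0001011 to get c = 0001111.


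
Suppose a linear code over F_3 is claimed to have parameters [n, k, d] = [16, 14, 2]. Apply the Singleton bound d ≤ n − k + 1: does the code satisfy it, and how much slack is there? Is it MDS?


Singleton RHS = n − k + 1 = 3, slack = 1, bound satisfied, not MDS.

Singleton bound: d ≤ n − k + 1.
Here n = 16, k = 14, so n − k + 1 = 3.
Given d = 2, check d ≤ 3: YES.
Slack = (n − k + 1) − d = 1.
The code is NOT MDS (slack = 1 > 0).
Description: the claimed parameters are [16, 14, 2]_3; such a code would be non-MDS.


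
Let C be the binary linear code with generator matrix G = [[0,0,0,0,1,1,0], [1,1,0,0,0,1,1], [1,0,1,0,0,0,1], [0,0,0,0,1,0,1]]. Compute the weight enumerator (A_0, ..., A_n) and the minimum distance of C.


Weight distribution: A_0 = 1, A_2 = 4, A_3 = 6, A_4 = 3, A_5 = 2. Minimum distance d = 2.

Enumerate all 2^4 = 16 messages m ∈ F_2^4.
For each, compute codeword c = mG in F_2^7, then tally its weight.
  m = 0000 → c = 0000000, weight = 0.
  m = 1000 → c = 0000110, weight = 2.
  m = 0100 → c = 1100011, weight = 4.
  m = 1100 → c = 1100101, weight = 4.
  m = 0010 → c = 1010001, weight = 3.
  m = 1010 → c = 1010111, weight = 5.
  m = 0110 → c = 0110010, weight = 3.
  m = 1110 → c = 0110100, weight = 3.
  m = 0001 → c = 0000101, weight = 2.
  m = 1001 → c = 0000011, weight = 2.
  m = 0101 → c = 1100110, weight = 4.
  m = 1101 → c = 1100000, weight = 2.
  m = 0011 → c = 1010100, weight = 3.
  m = 1011 → c = 1010010, weight = 3.
  m = 0111 → c = 0110111, weight = 5.
  m = 1111 → c = 0110001, weight = 3.
Tally weights:
  weight 0: 1 codewords.
  weight 2: 4 codewords.
  weight 3: 6 codewords.
  weight 4: 3 codewords.
  weight 5: 2 codewords.
Minimum distance d = smallest w > 0 with A_w > 0 = 2.
Sanity: Σ A_w = 16 = 2^4 = 16 ✓.


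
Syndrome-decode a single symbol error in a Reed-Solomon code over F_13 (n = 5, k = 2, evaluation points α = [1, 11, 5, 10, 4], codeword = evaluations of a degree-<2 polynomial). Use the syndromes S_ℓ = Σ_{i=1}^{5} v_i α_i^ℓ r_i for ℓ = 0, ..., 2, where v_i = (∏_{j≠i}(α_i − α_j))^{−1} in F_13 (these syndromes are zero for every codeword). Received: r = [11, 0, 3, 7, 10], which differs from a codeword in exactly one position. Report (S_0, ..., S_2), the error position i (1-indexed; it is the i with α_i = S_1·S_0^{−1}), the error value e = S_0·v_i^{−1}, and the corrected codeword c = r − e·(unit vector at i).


S = (6, 6, 6), error at position 1, error magnitude e = 6, c = [5, 0, 3, 7, 10].

Step 1: column multipliers v_i = (∏_{j≠i}(α_i − α_j))^{−1} mod 13.
  i = 1 (α = 1): (1−11)(1−5)(1−10)(1−4) = (−10)·(−4)·(−9)·(−3) = 1080 ≡ 1, so v_1 = 1^{−1} = 1 (mod 13).
  i = 2 (α = 11): (11−1)(11−5)(11−10)(11−4) = 10·6·1·7 = 420 ≡ 4, so v_2 = 4^{−1} = 10 (mod 13).
  i = 3 (α = 5): (5−1)(5−11)(5−10)(5−4) = 4·(−6)·(−5)·1 = 120 ≡ 3, so v_3 = 3^{−1} = 9 (mod 13).
  i = 4 (α = 10): (10−1)(10−11)(10−5)(10−4) = 9·(−1)·5·6 = −270 ≡ 3, so v_4 = 3^{−1} = 9 (mod 13).
  i = 5 (α = 4): (4−1)(4−11)(4−5)(4−10) = 3·(−7)·(−1)·(−6) = −126 ≡ 4, so v_5 = 4^{−1} = 10 (mod 13).
  v = [1, 10, 9, 9, 10].
Step 2: syndromes of r = [11, 0, 3, 7, 10] (all sums mod 13).
  S_0 = Σ v_i r_i = 1·11 + 10·0 + 9·3 + 9·7 + 10·10 = 201 ≡ 6.
  S_1 = Σ v_i α_i r_i = 1·1·11 + 10·11·0 + 9·5·3 + 9·10·7 + 10·4·10 = 1176 ≡ 6.
  α_i^2 mod 13 = [1, 4, 12, 9, 3].
  S_2 = Σ v_i α_i^2 r_i = 1·1·11 + 10·4·0 + 9·12·3 + 9·9·7 + 10·3·10 = 1202 ≡ 6.
  S = (6, 6, 6) ≠ 0, so r is not a codeword (an error is present).
Step 3: locate the error. For a single error e at position i, S_ℓ = v_i·e·α_i^ℓ, so α_err = S_1/S_0.
  S_0^{−1} = 6^{−1} = 11 (mod 13), so α_err = 6·11 = 66 ≡ 1 = α_1. Error position i = 1.
  Consistency check: S_2/S_1 = 6·11 = 66 ≡ 1 = α_err ✓ (single-error assumption holds).
Step 4: error magnitude e = S_0/v_1 = S_0·∏_{j≠1}(α_1 − α_j) = 6·1 = 6 ≡ 6 (mod 13).
Step 5: correct position 1: c_1 = r_1 − e = 11 − 6 ≡ 5 (mod 13). Hence c = [5, 0, 3, 7, 10].
  Check: interpolating c through the α_i gives m(x) = 12 + 6·x (degree < 2) with m(α_i) = c_i for every i, so c is indeed a codeword.


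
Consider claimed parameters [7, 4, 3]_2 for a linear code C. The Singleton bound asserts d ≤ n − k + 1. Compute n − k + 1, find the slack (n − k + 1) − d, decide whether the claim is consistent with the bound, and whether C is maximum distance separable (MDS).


Singleton RHS = n − k + 1 = 4, slack = 1, bound satisfied, not MDS.

Singleton bound: d ≤ n − k + 1.
Here n = 7, k = 4, so n − k + 1 = 4.
Given d = 3, check d ≤ 4: YES.
Slack = (n − k + 1) − d = 1.
The code is NOT MDS (slack = 1 > 0).
Description: the claimed parameters are [7, 4, 3]_2; such a code would be non-MDS.


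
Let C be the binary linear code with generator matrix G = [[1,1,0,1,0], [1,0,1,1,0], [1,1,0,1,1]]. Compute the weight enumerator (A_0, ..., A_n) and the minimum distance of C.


Weight distribution: A_0 = 1, A_1 = 1, A_2 = 1, A_3 = 3, A_4 = 2. Minimum distance d = 1.

Enumerate all 2^3 = 8 messages m ∈ F_2^3.
For each, compute codeword c = mG in F_2^5, then tally its weight.
  m = 000 → c = 00000, weight = 0.
  m = 100 → c = 11010, weight = 3.
  m = 010 → c = 10110, weight = 3.
  m = 110 → c = 01100, weight = 2.
  m = 001 → c = 11011, weight = 4.
  m = 101 → c = 00001, weight = 1.
  m = 011 → c = 01101, weight = 3.
  m = 111 → c = 10111, weight = 4.
Tally weights:
  weight 0: 1 codewords.
  weight 1: 1 codewords.
  weight 2: 1 codewords.
  weight 3: 3 codewords.
  weight 4: 2 codewords.
Minimum distance d = smallest w > 0 with A_w > 0 = 1.
Sanity: Σ A_w = 8 = 2^3 = 8 ✓.


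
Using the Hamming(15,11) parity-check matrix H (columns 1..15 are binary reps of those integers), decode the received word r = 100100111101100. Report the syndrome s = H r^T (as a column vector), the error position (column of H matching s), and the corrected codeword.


s = (1, 0, 0, 0)^T, error position = 8, corrected codeword c = 100100101101100

Compute s = H r^T mod 2 one row at a time:
  s_1 = 1 + 1 + 1 + 0 + 1 + 1 + 0 + 0 = 5 ≡ 1 (mod 2).
  s_2 = 1 + 0 + 0 + 1 + 1 + 1 + 0 + 0 = 4 ≡ 0 (mod 2).
  s_3 = 0 + 0 + 0 + 1 + 1 + 0 + 0 + 0 = 2 ≡ 0 (mod 2).
  s_4 = 1 + 0 + 0 + 1 + 1 + 0 + 1 + 0 = 4 ≡ 0 (mod 2).
s = (1, 0, 0, 0)^T — this equals column 8 of H (binary 1000), so error is at position 8.
Correct: flip bit 8 of r = 100100111101100 to get c = 100100101101100.


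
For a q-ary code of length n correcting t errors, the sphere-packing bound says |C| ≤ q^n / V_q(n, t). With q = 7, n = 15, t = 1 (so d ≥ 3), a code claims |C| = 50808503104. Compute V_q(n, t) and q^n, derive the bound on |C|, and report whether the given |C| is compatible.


V_q(n, t) = 91, q^n = 4747561509943, Hamming bound = 52171005603, |C| = 50808503104 ≤ bound (satisfied).

Step 1: Compute V_q(n, t) = Σ_{j=0}^1 C(n, j) (q−1)^j.
  j = 0: C(15,0)·(6)^0 = 1·1 = 1.
  j = 1: C(15,1)·(6)^1 = 15·6 = 90.
  V_q(n, t) = 1 + 90 = 91.
Step 2: q^n = 7^15 = 4747561509943.
Step 3: Hamming bound ⌊q^n / V_q(n,t)⌋ = ⌊4747561509943/91⌋ = 52171005603.
Step 4: Compare |C| = 50808503104 to 52171005603: satisfied.
The claimed |C| lies below the Hamming bound.


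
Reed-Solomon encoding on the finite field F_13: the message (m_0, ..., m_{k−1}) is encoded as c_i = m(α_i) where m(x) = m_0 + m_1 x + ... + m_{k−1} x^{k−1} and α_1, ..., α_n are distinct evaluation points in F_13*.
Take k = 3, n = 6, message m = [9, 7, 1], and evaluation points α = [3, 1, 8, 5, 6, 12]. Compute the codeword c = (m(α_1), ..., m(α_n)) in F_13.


c = [0, 4, 12, 4, 9, 3]

Message polynomial: m(x) = 9 + 7·x + 1·x^2 (mod 13).
For each evaluation point α_i, compute m(α_i) mod 13:
  α_1 = 3: Horner steps 1 → 10 → 0, so m(3) = 0.
  α_2 = 1: Horner steps 1 → 8 → 4, so m(1) = 4.
  α_3 = 8: Horner steps 1 → 2 → 12, so m(8) = 12.
  α_4 = 5: Horner steps 1 → 12 → 4, so m(5) = 4.
  α_5 = 6: Horner steps 1 → 0 → 9, so m(6) = 9.
  α_6 = 12: Horner steps 1 → 6 → 3, so m(12) = 3.
Codeword c = [0, 4, 12, 4, 9, 3] ∈ F_13^6.


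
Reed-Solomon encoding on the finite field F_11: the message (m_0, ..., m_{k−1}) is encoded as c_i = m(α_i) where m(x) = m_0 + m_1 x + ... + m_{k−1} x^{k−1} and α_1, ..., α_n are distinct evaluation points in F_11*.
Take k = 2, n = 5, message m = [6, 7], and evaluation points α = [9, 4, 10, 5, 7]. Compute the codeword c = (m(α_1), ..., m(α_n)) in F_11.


c = [3, 1, 10, 8, 0]

Message polynomial: m(x) = 6 + 7·x (mod 11).
For each evaluation point α_i, compute m(α_i) mod 11:
  α_1 = 9: Horner steps 7 → 3, so m(9) = 3.
  α_2 = 4: Horner steps 7 → 1, so m(4) = 1.
  α_3 = 10: Horner steps 7 → 10, so m(10) = 10.
  α_4 = 5: Horner steps 7 → 8, so m(5) = 8.
  α_5 = 7: Horner steps 7 → 0, so m(7) = 0.
Codeword c = [3, 1, 10, 8, 0] ∈ F_11^5.


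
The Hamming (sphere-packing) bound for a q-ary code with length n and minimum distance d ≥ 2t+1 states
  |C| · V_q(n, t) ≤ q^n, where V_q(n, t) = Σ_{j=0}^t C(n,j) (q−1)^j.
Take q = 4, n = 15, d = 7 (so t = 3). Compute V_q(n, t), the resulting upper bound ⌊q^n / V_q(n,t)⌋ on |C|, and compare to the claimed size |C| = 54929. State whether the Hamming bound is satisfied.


V_q(n, t) = 13276, q^n = 1073741824, Hamming bound = 80878, |C| = 54929 ≤ bound (satisfied).

Step 1: Compute V_q(n, t) = Σ_{j=0}^3 C(n, j) (q−1)^j.
  j = 0: C(15,0)·(3)^0 = 1·1 = 1.
  j = 1: C(15,1)·(3)^1 = 15·3 = 45.
  j = 2: C(15,2)·(3)^2 = 105·9 = 945.
  j = 3: C(15,3)·(3)^3 = 455·27 = 12285.
  V_q(n, t) = 1 + 45 + 945 + 12285 = 13276.
Step 2: q^n = 4^15 = 1073741824.
Step 3: Hamming bound ⌊q^n / V_q(n,t)⌋ = ⌊1073741824/13276⌋ = 80878.
Step 4: Compare |C| = 54929 to 80878: satisfied.
The claimed |C| lies below the Hamming bound.


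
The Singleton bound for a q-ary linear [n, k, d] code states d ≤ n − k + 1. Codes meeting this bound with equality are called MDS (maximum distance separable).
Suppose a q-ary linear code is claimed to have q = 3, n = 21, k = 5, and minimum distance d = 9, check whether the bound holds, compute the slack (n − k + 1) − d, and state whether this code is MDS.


Singleton RHS = n − k + 1 = 17, slack = 8, bound satisfied, not MDS.

Singleton bound: d ≤ n − k + 1.
Here n = 21, k = 5, so n − k + 1 = 17.
Given d = 9, check d ≤ 17: YES.
Slack = (n − k + 1) − d = 8.
The code is NOT MDS (slack = 8 > 0).
Description: the claimed parameters are [21, 5, 9]_3; such a code would be non-MDS.


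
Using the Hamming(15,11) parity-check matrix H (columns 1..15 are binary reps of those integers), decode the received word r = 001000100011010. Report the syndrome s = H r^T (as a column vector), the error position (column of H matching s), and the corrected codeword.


s = (1, 1, 0, 1)^T, error position = 13, corrected codeword c = 001000100011110

Compute s = H r^T mod 2 one row at a time:
  s_1 = 0 + 0 + 0 + 1 + 1 + 0 + 1 + 0 = 3 ≡ 1 (mod 2).
  s_2 = 0 + 0 + 0 + 1 + 1 + 0 + 1 + 0 = 3 ≡ 1 (mod 2).
  s_3 = 0 + 1 + 0 + 1 + 0 + 1 + 1 + 0 = 4 ≡ 0 (mod 2).
  s_4 = 0 + 1 + 0 + 1 + 0 + 1 + 0 + 0 = 3 ≡ 1 (mod 2).
s = (1, 1, 0, 1)^T — this equals column 13 of H (binary 1101), so error is at position 13.
Correct: flip bit 13 of r = 001000100011010 to get c = 001000100011110.


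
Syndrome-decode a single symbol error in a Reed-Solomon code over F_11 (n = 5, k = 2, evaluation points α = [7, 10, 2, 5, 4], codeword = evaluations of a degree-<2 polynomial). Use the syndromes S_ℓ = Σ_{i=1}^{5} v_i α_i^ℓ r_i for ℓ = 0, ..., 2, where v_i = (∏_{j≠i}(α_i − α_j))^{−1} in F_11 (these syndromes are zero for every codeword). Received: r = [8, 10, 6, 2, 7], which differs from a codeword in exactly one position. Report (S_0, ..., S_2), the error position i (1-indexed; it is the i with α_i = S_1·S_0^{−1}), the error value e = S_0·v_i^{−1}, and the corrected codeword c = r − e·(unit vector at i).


S = (3, 10, 4), error at position 1, error magnitude e = 5, c = [3, 10, 6, 2, 7].

Step 1: column multipliers v_i = (∏_{j≠i}(α_i − α_j))^{−1} mod 11.
  i = 1 (α = 7): (7−10)(7−2)(7−5)(7−4) = (−3)·5·2·3 = −90 ≡ 9, so v_1 = 9^{−1} = 5 (mod 11).
  i = 2 (α = 10): (10−7)(10−2)(10−5)(10−4) = 3·8·5·6 = 720 ≡ 5, so v_2 = 5^{−1} = 9 (mod 11).
  i = 3 (α = 2): (2−7)(2−10)(2−5)(2−4) = (−5)·(−8)·(−3)·(−2) = 240 ≡ 9, so v_3 = 9^{−1} = 5 (mod 11).
  i = 4 (α = 5): (5−7)(5−10)(5−2)(5−4) = (−2)·(−5)·3·1 = 30 ≡ 8, so v_4 = 8^{−1} = 7 (mod 11).
  i = 5 (α = 4): (4−7)(4−10)(4−2)(4−5) = (−3)·(−6)·2·(−1) = −36 ≡ 8, so v_5 = 8^{−1} = 7 (mod 11).
  v = [5, 9, 5, 7, 7].
Step 2: syndromes of r = [8, 10, 6, 2, 7] (all sums mod 11).
  S_0 = Σ v_i r_i = 5·8 + 9·10 + 5·6 + 7·2 + 7·7 = 223 ≡ 3.
  S_1 = Σ v_i α_i r_i = 5·7·8 + 9·10·10 + 5·2·6 + 7·5·2 + 7·4·7 = 1506 ≡ 10.
  α_i^2 mod 11 = [5, 1, 4, 3, 5].
  S_2 = Σ v_i α_i^2 r_i = 5·5·8 + 9·1·10 + 5·4·6 + 7·3·2 + 7·5·7 = 697 ≡ 4.
  S = (3, 10, 4) ≠ 0, so r is not a codeword (an error is present).
Step 3: locate the error. For a single error e at position i, S_ℓ = v_i·e·α_i^ℓ, so α_err = S_1/S_0.
  S_0^{−1} = 3^{−1} = 4 (mod 11), so α_err = 10·4 = 40 ≡ 7 = α_1. Error position i = 1.
  Consistency check: S_2/S_1 = 4·10 = 40 ≡ 7 = α_err ✓ (single-error assumption holds).
Step 4: error magnitude e = S_0/v_1 = S_0·∏_{j≠1}(α_1 − α_j) = 3·9 = 27 ≡ 5 (mod 11).
Step 5: correct position 1: c_1 = r_1 − e = 8 − 5 ≡ 3 (mod 11). Hence c = [3, 10, 6, 2, 7].
  Check: interpolating c through the α_i gives m(x) = 5 + 6·x (degree < 2) with m(α_i) = c_i for every i, so c is indeed a codeword.


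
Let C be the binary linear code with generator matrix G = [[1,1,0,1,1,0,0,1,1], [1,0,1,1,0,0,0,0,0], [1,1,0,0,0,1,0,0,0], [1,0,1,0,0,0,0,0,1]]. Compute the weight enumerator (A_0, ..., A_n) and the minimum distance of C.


Weight distribution: A_0 = 1, A_2 = 1, A_3 = 4, A_4 = 3, A_5 = 4, A_6 = 3. Minimum distance d = 2.

Enumerate all 2^4 = 16 messages m ∈ F_2^4.
For each, compute codeword c = mG in F_2^9, then tally its weight.
  m = 0000 → c = 000000000, weight = 0.
  m = 1000 → c = 110110011, weight = 6.
  m = 0100 → c = 101100000, weight = 3.
  m = 1100 → c = 011010011, weight = 5.
  m = 0010 → c = 110001000, weight = 3.
  m = 1010 → c = 000111011, weight = 5.
  m = 0110 → c = 011101000, weight = 4.
  m = 1110 → c = 101011011, weight = 6.
  m = 0001 → c = 101000001, weight = 3.
  m = 1001 → c = 011110010, weight = 5.
  m = 0101 → c = 000100001, weight = 2.
  m = 1101 → c = 110010010, weight = 4.
  m = 0011 → c = 011001001, weight = 4.
  m = 1011 → c = 101111010, weight = 6.
  m = 0111 → c = 110101001, weight = 5.
  m = 1111 → c = 000011010, weight = 3.
Tally weights:
  weight 0: 1 codewords.
  weight 2: 1 codewords.
  weight 3: 4 codewords.
  weight 4: 3 codewords.
  weight 5: 4 codewords.
  weight 6: 3 codewords.
Minimum distance d = smallest w > 0 with A_w > 0 = 2.
Sanity: Σ A_w = 16 = 2^4 = 16 ✓.


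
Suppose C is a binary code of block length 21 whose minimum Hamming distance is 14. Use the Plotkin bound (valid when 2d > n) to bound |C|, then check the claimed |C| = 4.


Plotkin bound M ≤ 4; given |C| = 4 ≤ bound (satisfied).

Check applicability: 2d = 28, n = 21.
2d − n = 7 > 0, so Plotkin applies.
Compute d/(2d−n) = 14/7 ≈ 2.0000.
⌊d/(2d−n)⌋ = 2.
Plotkin bound: M ≤ 2·2 = 4.
Given |C| = 4, check: satisfied.
This |C| is at the Plotkin bound.


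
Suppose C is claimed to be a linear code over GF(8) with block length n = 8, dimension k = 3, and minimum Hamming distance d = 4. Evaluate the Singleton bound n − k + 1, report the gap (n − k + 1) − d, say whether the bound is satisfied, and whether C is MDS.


Singleton RHS = n − k + 1 = 6, slack = 2, bound satisfied, not MDS.

Singleton bound: d ≤ n − k + 1.
Here n = 8, k = 3, so n − k + 1 = 6.
Given d = 4, check d ≤ 6: YES.
Slack = (n − k + 1) − d = 2.
The code is NOT MDS (slack = 2 > 0).
Description: the claimed parameters are [8, 3, 4]_8; such a code would be non-MDS.


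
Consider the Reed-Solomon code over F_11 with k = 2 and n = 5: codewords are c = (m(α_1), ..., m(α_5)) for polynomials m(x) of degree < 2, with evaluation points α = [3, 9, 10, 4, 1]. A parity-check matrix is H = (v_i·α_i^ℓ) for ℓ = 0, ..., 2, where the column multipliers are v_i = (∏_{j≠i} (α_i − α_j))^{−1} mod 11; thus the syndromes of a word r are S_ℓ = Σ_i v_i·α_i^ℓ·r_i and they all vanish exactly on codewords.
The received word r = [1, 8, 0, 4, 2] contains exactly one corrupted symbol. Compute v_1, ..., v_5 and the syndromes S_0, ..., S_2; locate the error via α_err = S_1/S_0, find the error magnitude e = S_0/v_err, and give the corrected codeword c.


S = (6, 6, 6), error at position 5, error magnitude e = 7, c = [1, 8, 0, 4, 6].

Step 1: column multipliers v_i = (∏_{j≠i}(α_i − α_j))^{−1} mod 11.
  i = 1 (α = 3): (3−9)(3−10)(3−4)(3−1) = (−6)·(−7)·(−1)·2 = −84 ≡ 4, so v_1 = 4^{−1} = 3 (mod 11).
  i = 2 (α = 9): (9−3)(9−10)(9−4)(9−1) = 6·(−1)·5·8 = −240 ≡ 2, so v_2 = 2^{−1} = 6 (mod 11).
  i = 3 (α = 10): (10−3)(10−9)(10−4)(10−1) = 7·1·6·9 = 378 ≡ 4, so v_3 = 4^{−1} = 3 (mod 11).
  i = 4 (α = 4): (4−3)(4−9)(4−10)(4−1) = 1·(−5)·(−6)·3 = 90 ≡ 2, so v_4 = 2^{−1} = 6 (mod 11).
  i = 5 (α = 1): (1−3)(1−9)(1−10)(1−4) = (−2)·(−8)·(−9)·(−3) = 432 ≡ 3, so v_5 = 3^{−1} = 4 (mod 11).
  v = [3, 6, 3, 6, 4].
Step 2: syndromes of r = [1, 8, 0, 4, 2] (all sums mod 11).
  S_0 = Σ v_i r_i = 3·1 + 6·8 + 3·0 + 6·4 + 4·2 = 83 ≡ 6.
  S_1 = Σ v_i α_i r_i = 3·3·1 + 6·9·8 + 3·10·0 + 6·4·4 + 4·1·2 = 545 ≡ 6.
  α_i^2 mod 11 = [9, 4, 1, 5, 1].
  S_2 = Σ v_i α_i^2 r_i = 3·9·1 + 6·4·8 + 3·1·0 + 6·5·4 + 4·1·2 = 347 ≡ 6.
  S = (6, 6, 6) ≠ 0, so r is not a codeword (an error is present).
Step 3: locate the error. For a single error e at position i, S_ℓ = v_i·e·α_i^ℓ, so α_err = S_1/S_0.
  S_0^{−1} = 6^{−1} = 2 (mod 11), so α_err = 6·2 = 12 ≡ 1 = α_5. Error position i = 5.
  Consistency check: S_2/S_1 = 6·2 = 12 ≡ 1 = α_err ✓ (single-error assumption holds).
Step 4: error magnitude e = S_0/v_5 = S_0·∏_{j≠5}(α_5 − α_j) = 6·3 = 18 ≡ 7 (mod 11).
Step 5: correct position 5: c_5 = r_5 − e = 2 − 7 ≡ 6 (mod 11). Hence c = [1, 8, 0, 4, 6].
  Check: interpolating c through the α_i gives m(x) = 3 + 3·x (degree < 2) with m(α_i) = c_i for every i, so c is indeed a codeword.


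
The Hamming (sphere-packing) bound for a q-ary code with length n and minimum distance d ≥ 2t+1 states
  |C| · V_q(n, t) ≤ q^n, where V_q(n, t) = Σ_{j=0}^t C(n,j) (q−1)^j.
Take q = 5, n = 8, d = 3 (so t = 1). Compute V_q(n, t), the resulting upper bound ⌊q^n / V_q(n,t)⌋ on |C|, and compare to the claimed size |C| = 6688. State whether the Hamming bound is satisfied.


V_q(n, t) = 33, q^n = 390625, Hamming bound = 11837, |C| = 6688 ≤ bound (satisfied).

Step 1: Compute V_q(n, t) = Σ_{j=0}^1 C(n, j) (q−1)^j.
  j = 0: C(8,0)·(4)^0 = 1·1 = 1.
  j = 1: C(8,1)·(4)^1 = 8·4 = 32.
  V_q(n, t) = 1 + 32 = 33.
Step 2: q^n = 5^8 = 390625.
Step 3: Hamming bound ⌊q^n / V_q(n,t)⌋ = ⌊390625/33⌋ = 11837.
Step 4: Compare |C| = 6688 to 11837: satisfied.
The claimed |C| lies below the Hamming bound.


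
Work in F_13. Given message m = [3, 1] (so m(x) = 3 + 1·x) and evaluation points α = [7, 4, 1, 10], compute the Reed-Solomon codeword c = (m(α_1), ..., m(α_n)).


c = [10, 7, 4, 0]

Message polynomial: m(x) = 3 + 1·x (mod 13).
For each evaluation point α_i, compute m(α_i) mod 13:
  α_1 = 7: Horner steps 1 → 10, so m(7) = 10.
  α_2 = 4: Horner steps 1 → 7, so m(4) = 7.
  α_3 = 1: Horner steps 1 → 4, so m(1) = 4.
  α_4 = 10: Horner steps 1 → 0, so m(10) = 0.
Codeword c = [10, 7, 4, 0] ∈ F_13^4.


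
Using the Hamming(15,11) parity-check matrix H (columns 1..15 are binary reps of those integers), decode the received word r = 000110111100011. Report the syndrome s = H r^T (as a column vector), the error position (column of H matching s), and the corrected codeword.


s = (1, 1, 0, 0)^T, error position = 12, corrected codeword c = 000110111101011

Compute s = H r^T mod 2 one row at a time:
  s_1 = 1 + 1 + 1 + 0 + 0 + 0 + 1 + 1 = 5 ≡ 1 (mod 2).
  s_2 = 1 + 1 + 0 + 1 + 0 + 0 + 1 + 1 = 5 ≡ 1 (mod 2).
  s_3 = 0 + 0 + 0 + 1 + 1 + 0 + 1 + 1 = 4 ≡ 0 (mod 2).
  s_4 = 0 + 0 + 1 + 1 + 1 + 0 + 0 + 1 = 4 ≡ 0 (mod 2).
s = (1, 1, 0, 0)^T — this equals column 12 of H (binary 1100), so error is at position 12.
Correct: flip bit 12 of r = 000110111100011 to get c = 000110111101011.


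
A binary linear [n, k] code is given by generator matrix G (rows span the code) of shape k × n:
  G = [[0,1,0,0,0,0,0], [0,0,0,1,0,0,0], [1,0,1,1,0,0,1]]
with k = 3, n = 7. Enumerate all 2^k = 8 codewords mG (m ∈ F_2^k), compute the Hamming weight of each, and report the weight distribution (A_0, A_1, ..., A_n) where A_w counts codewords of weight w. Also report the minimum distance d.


Weight distribution: A_0 = 1, A_1 = 2, A_2 = 1, A_3 = 1, A_4 = 2, A_5 = 1. Minimum distance d = 1.

Enumerate all 2^3 = 8 messages m ∈ F_2^3.
For each, compute codeword c = mG in F_2^7, then tally its weight.
  m = 000 → c = 0000000, weight = 0.
  m = 100 → c = 0100000, weight = 1.
  m = 010 → c = 0001000, weight = 1.
  m = 110 → c = 0101000, weight = 2.
  m = 001 → c = 1011001, weight = 4.
  m = 101 → c = 1111001, weight = 5.
  m = 011 → c = 1010001, weight = 3.
  m = 111 → c = 1110001, weight = 4.
Tally weights:
  weight 0: 1 codewords.
  weight 1: 2 codewords.
  weight 2: 1 codewords.
  weight 3: 1 codewords.
  weight 4: 2 codewords.
  weight 5: 1 codewords.
Minimum distance d = smallest w > 0 with A_w > 0 = 1.
Sanity: Σ A_w = 8 = 2^3 = 8 ✓.


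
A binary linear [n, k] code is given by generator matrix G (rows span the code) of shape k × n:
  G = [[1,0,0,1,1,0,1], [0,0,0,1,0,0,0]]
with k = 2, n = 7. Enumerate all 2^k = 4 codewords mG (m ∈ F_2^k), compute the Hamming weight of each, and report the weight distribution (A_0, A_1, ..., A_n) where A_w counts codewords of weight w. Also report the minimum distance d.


Weight distribution: A_0 = 1, A_1 = 1, A_3 = 1, A_4 = 1. Minimum distance d = 1.

Enumerate all 2^2 = 4 messages m ∈ F_2^2.
For each, compute codeword c = mG in F_2^7, then tally its weight.
  m = 00 → c = 0000000, weight = 0.
  m = 10 → c = 1001101, weight = 4.
  m = 01 → c = 0001000, weight = 1.
  m = 11 → c = 1000101, weight = 3.
Tally weights:
  weight 0: 1 codewords.
  weight 1: 1 codewords.
  weight 3: 1 codewords.
  weight 4: 1 codewords.
Minimum distance d = smallest w > 0 with A_w > 0 = 1.
Sanity: Σ A_w = 4 = 2^2 = 4 ✓.


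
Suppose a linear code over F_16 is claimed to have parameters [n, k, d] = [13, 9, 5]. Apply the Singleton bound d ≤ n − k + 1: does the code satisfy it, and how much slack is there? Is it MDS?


Singleton RHS = n − k + 1 = 5, slack = 0, bound satisfied, MDS.

Singleton bound: d ≤ n − k + 1.
Here n = 13, k = 9, so n − k + 1 = 5.
Given d = 5, check d ≤ 5: YES.
Slack = (n − k + 1) − d = 0.
The code is MDS (slack = 0).
Description: the claimed parameters are [13, 9, 5]_16; such a code would be MDS (meets Singleton bound).


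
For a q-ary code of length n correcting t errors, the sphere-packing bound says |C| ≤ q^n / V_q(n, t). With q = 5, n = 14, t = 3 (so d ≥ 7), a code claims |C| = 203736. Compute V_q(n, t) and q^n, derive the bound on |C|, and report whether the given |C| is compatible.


V_q(n, t) = 24809, q^n = 6103515625, Hamming bound = 246020, |C| = 203736 ≤ bound (satisfied).

Step 1: Compute V_q(n, t) = Σ_{j=0}^3 C(n, j) (q−1)^j.
  j = 0: C(14,0)·(4)^0 = 1·1 = 1.
  j = 1: C(14,1)·(4)^1 = 14·4 = 56.
  j = 2: C(14,2)·(4)^2 = 91·16 = 1456.
  j = 3: C(14,3)·(4)^3 = 364·64 = 23296.
  V_q(n, t) = 1 + 56 + 1456 + 23296 = 24809.
Step 2: q^n = 5^14 = 6103515625.
Step 3: Hamming bound ⌊q^n / V_q(n,t)⌋ = ⌊6103515625/24809⌋ = 246020.
Step 4: Compare |C| = 203736 to 246020: satisfied.
The claimed |C| lies below the Hamming bound.


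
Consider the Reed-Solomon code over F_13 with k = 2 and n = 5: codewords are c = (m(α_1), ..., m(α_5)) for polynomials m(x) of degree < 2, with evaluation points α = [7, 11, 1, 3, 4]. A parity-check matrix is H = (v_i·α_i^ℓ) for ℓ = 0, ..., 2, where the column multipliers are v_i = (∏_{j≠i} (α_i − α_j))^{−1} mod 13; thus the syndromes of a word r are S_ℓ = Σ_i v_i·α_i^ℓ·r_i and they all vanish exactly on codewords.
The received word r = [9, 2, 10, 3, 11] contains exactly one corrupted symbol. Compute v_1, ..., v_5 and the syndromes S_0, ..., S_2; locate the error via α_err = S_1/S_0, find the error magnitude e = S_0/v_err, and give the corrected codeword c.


S = (4, 4, 4), error at position 3, error magnitude e = 10, c = [9, 2, 0, 3, 11].

Step 1: column multipliers v_i = (∏_{j≠i}(α_i − α_j))^{−1} mod 13.
  i = 1 (α = 7): (7−11)(7−1)(7−3)(7−4) = (−4)·6·4·3 = −288 ≡ 11, so v_1 = 11^{−1} = 6 (mod 13).
  i = 2 (α = 11): (11−7)(11−1)(11−3)(11−4) = 4·10·8·7 = 2240 ≡ 4, so v_2 = 4^{−1} = 10 (mod 13).
  i = 3 (α = 1): (1−7)(1−11)(1−3)(1−4) = (−6)·(−10)·(−2)·(−3) = 360 ≡ 9, so v_3 = 9^{−1} = 3 (mod 13).
  i = 4 (α = 3): (3−7)(3−11)(3−1)(3−4) = (−4)·(−8)·2·(−1) = −64 ≡ 1, so v_4 = 1^{−1} = 1 (mod 13).
  i = 5 (α = 4): (4−7)(4−11)(4−1)(4−3) = (−3)·(−7)·3·1 = 63 ≡ 11, so v_5 = 11^{−1} = 6 (mod 13).
  v = [6, 10, 3, 1, 6].
Step 2: syndromes of r = [9, 2, 10, 3, 11] (all sums mod 13).
  S_0 = Σ v_i r_i = 6·9 + 10·2 + 3·10 + 1·3 + 6·11 = 173 ≡ 4.
  S_1 = Σ v_i α_i r_i = 6·7·9 + 10·11·2 + 3·1·10 + 1·3·3 + 6·4·11 = 901 ≡ 4.
  α_i^2 mod 13 = [10, 4, 1, 9, 3].
  S_2 = Σ v_i α_i^2 r_i = 6·10·9 + 10·4·2 + 3·1·10 + 1·9·3 + 6·3·11 = 875 ≡ 4.
  S = (4, 4, 4) ≠ 0, so r is not a codeword (an error is present).
Step 3: locate the error. For a single error e at position i, S_ℓ = v_i·e·α_i^ℓ, so α_err = S_1/S_0.
  S_0^{−1} = 4^{−1} = 10 (mod 13), so α_err = 4·10 = 40 ≡ 1 = α_3. Error position i = 3.
  Consistency check: S_2/S_1 = 4·10 = 40 ≡ 1 = α_err ✓ (single-error assumption holds).
Step 4: error magnitude e = S_0/v_3 = S_0·∏_{j≠3}(α_3 − α_j) = 4·9 = 36 ≡ 10 (mod 13).
Step 5: correct position 3: c_3 = r_3 − e = 10 − 10 ≡ 0 (mod 13). Hence c = [9, 2, 0, 3, 11].
  Check: interpolating c through the α_i gives m(x) = 5 + 8·x (degree < 2) with m(α_i) = c_i for every i, so c is indeed a codeword.


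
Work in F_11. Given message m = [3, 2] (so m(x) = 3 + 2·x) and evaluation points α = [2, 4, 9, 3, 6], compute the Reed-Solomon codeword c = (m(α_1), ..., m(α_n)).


c = [7, 0, 10, 9, 4]

Message polynomial: m(x) = 3 + 2·x (mod 11).
For each evaluation point α_i, compute m(α_i) mod 11:
  α_1 = 2: Horner steps 2 → 7, so m(2) = 7.
  α_2 = 4: Horner steps 2 → 0, so m(4) = 0.
  α_3 = 9: Horner steps 2 → 10, so m(9) = 10.
  α_4 = 3: Horner steps 2 → 9, so m(3) = 9.
  α_5 = 6: Horner steps 2 → 4, so m(6) = 4.
Codeword c = [7, 0, 10, 9, 4] ∈ F_11^5.


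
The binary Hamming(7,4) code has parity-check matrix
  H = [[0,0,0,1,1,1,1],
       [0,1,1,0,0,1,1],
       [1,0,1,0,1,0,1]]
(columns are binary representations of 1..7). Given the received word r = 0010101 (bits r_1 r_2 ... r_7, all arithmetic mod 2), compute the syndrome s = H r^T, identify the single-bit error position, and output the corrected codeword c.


s = (0, 0, 1)^T, error position = 1, corrected codeword c = 1010101

Compute s = H r^T mod 2 one row at a time:
  s_1 = 0 + 1 + 0 + 1 = 2 ≡ 0 (mod 2).
  s_2 = 0 + 1 + 0 + 1 = 2 ≡ 0 (mod 2).
  s_3 = 0 + 1 + 1 + 1 = 3 ≡ 1 (mod 2).
s = (0, 0, 1)^T — this equals column 1 of H (binary 001), so error is at position 1.
Correct: flip bit 1 of r = 0010101 to get c = 1010101.


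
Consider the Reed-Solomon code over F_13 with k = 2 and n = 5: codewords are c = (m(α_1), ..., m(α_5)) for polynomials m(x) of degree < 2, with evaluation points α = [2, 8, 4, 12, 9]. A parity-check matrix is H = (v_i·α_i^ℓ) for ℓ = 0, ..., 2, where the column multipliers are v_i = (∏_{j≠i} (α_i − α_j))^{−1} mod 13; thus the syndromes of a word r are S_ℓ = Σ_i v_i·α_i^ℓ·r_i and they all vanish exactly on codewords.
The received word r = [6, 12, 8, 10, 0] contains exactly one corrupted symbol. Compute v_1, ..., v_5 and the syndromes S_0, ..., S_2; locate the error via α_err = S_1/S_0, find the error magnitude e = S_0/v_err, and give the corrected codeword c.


S = (3, 10, 3), error at position 4, error magnitude e = 7, c = [6, 12, 8, 3, 0].

Step 1: column multipliers v_i = (∏_{j≠i}(α_i − α_j))^{−1} mod 13.
  i = 1 (α = 2): (2−8)(2−4)(2−12)(2−9) = (−6)·(−2)·(−10)·(−7) = 840 ≡ 8, so v_1 = 8^{−1} = 5 (mod 13).
  i = 2 (α = 8): (8−2)(8−4)(8−12)(8−9) = 6·4·(−4)·(−1) = 96 ≡ 5, so v_2 = 5^{−1} = 8 (mod 13).
  i = 3 (α = 4): (4−2)(4−8)(4−12)(4−9) = 2·(−4)·(−8)·(−5) = −320 ≡ 5, so v_3 = 5^{−1} = 8 (mod 13).
  i = 4 (α = 12): (12−2)(12−8)(12−4)(12−9) = 10·4·8·3 = 960 ≡ 11, so v_4 = 11^{−1} = 6 (mod 13).
  i = 5 (α = 9): (9−2)(9−8)(9−4)(9−12) = 7·1·5·(−3) = −105 ≡ 12, so v_5 = 12^{−1} = 12 (mod 13).
  v = [5, 8, 8, 6, 12].
Step 2: syndromes of r = [6, 12, 8, 10, 0] (all sums mod 13).
  S_0 = Σ v_i r_i = 5·6 + 8·12 + 8·8 + 6·10 + 12·0 = 250 ≡ 3.
  S_1 = Σ v_i α_i r_i = 5·2·6 + 8·8·12 + 8·4·8 + 6·12·10 + 12·9·0 = 1804 ≡ 10.
  α_i^2 mod 13 = [4, 12, 3, 1, 3].
  S_2 = Σ v_i α_i^2 r_i = 5·4·6 + 8·12·12 + 8·3·8 + 6·1·10 + 12·3·0 = 1524 ≡ 3.
  S = (3, 10, 3) ≠ 0, so r is not a codeword (an error is present).
Step 3: locate the error. For a single error e at position i, S_ℓ = v_i·e·α_i^ℓ, so α_err = S_1/S_0.
  S_0^{−1} = 3^{−1} = 9 (mod 13), so α_err = 10·9 = 90 ≡ 12 = α_4. Error position i = 4.
  Consistency check: S_2/S_1 = 3·4 = 12 ≡ 12 = α_err ✓ (single-error assumption holds).
Step 4: error magnitude e = S_0/v_4 = S_0·∏_{j≠4}(α_4 − α_j) = 3·11 = 33 ≡ 7 (mod 13).
Step 5: correct position 4: c_4 = r_4 − e = 10 − 7 ≡ 3 (mod 13). Hence c = [6, 12, 8, 3, 0].
  Check: interpolating c through the α_i gives m(x) = 4 + 1·x (degree < 2) with m(α_i) = c_i for every i, so c is indeed a codeword.


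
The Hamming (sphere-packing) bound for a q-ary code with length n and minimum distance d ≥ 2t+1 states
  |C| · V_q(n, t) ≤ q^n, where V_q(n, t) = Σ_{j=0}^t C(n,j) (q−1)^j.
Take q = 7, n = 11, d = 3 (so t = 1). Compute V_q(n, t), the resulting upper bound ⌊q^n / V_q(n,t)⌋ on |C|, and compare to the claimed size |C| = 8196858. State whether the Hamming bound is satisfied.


V_q(n, t) = 67, q^n = 1977326743, Hamming bound = 29512339, |C| = 8196858 ≤ bound (satisfied).

Step 1: Compute V_q(n, t) = Σ_{j=0}^1 C(n, j) (q−1)^j.
  j = 0: C(11,0)·(6)^0 = 1·1 = 1.
  j = 1: C(11,1)·(6)^1 = 11·6 = 66.
  V_q(n, t) = 1 + 66 = 67.
Step 2: q^n = 7^11 = 1977326743.
Step 3: Hamming bound ⌊q^n / V_q(n,t)⌋ = ⌊1977326743/67⌋ = 29512339.
Step 4: Compare |C| = 8196858 to 29512339: satisfied.
The claimed |C| lies below the Hamming bound.


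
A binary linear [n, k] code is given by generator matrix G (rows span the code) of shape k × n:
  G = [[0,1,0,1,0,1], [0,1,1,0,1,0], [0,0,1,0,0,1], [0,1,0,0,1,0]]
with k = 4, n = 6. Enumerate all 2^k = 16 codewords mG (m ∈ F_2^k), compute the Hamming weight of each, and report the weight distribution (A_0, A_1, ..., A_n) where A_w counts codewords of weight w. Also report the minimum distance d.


Weight distribution: A_0 = 1, A_1 = 2, A_2 = 4, A_3 = 6, A_4 = 3. Minimum distance d = 1.

Enumerate all 2^4 = 16 messages m ∈ F_2^4.
For each, compute codeword c = mG in F_2^6, then tally its weight.
  m = 0000 → c = 000000, weight = 0.
  m = 1000 → c = 010101, weight = 3.
  m = 0100 → c = 011010, weight = 3.
  m = 1100 → c = 001111, weight = 4.
  m = 0010 → c = 001001, weight = 2.
  m = 1010 → c = 011100, weight = 3.
  m = 0110 → c = 010011, weight = 3.
  m = 1110 → c = 000110, weight = 2.
  m = 0001 → c = 010010, weight = 2.
  m = 1001 → c = 000111, weight = 3.
  m = 0101 → c = 001000, weight = 1.
  m = 1101 → c = 011101, weight = 4.
  m = 0011 → c = 011011, weight = 4.
  m = 1011 → c = 001110, weight = 3.
  m = 0111 → c = 000001, weight = 1.
  m = 1111 → c = 010100, weight = 2.
Tally weights:
  weight 0: 1 codewords.
  weight 1: 2 codewords.
  weight 2: 4 codewords.
  weight 3: 6 codewords.
  weight 4: 3 codewords.
Minimum distance d = smallest w > 0 with A_w > 0 = 1.
Sanity: Σ A_w = 16 = 2^4 = 16 ✓.


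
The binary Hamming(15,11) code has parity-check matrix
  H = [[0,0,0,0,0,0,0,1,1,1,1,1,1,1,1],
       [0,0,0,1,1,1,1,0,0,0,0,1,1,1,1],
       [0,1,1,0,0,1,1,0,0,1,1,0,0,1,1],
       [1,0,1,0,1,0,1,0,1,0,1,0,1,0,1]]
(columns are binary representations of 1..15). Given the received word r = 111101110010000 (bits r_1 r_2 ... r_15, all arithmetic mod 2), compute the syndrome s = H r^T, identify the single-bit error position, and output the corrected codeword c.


s = (0, 1, 1, 0)^T, error position = 6, corrected codeword c = 111100110010000

Compute s = H r^T mod 2 one row at a time:
  s_1 = 1 + 0 + 0 + 1 + 0 + 0 + 0 + 0 = 2 ≡ 0 (mod 2).
  s_2 = 1 + 0 + 1 + 1 + 0 + 0 + 0 + 0 = 3 ≡ 1 (mod 2).
  s_3 = 1 + 1 + 1 + 1 + 0 + 1 + 0 + 0 = 5 ≡ 1 (mod 2).
  s_4 = 1 + 1 + 0 + 1 + 0 + 1 + 0 + 0 = 4 ≡ 0 (mod 2).
s = (0, 1, 1, 0)^T — this equals column 6 of H (binary 0110), so error is at position 6.
Correct: flip bit 6 of r = 111101110010000 to get c = 111100110010000.


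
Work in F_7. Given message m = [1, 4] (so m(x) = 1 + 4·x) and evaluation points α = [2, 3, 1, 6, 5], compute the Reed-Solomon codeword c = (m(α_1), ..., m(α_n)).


c = [2, 6, 5, 4, 0]

Message polynomial: m(x) = 1 + 4·x (mod 7).
For each evaluation point α_i, compute m(α_i) mod 7:
  α_1 = 2: Horner steps 4 → 2, so m(2) = 2.
  α_2 = 3: Horner steps 4 → 6, so m(3) = 6.
  α_3 = 1: Horner steps 4 → 5, so m(1) = 5.
  α_4 = 6: Horner steps 4 → 4, so m(6) = 4.
  α_5 = 5: Horner steps 4 → 0, so m(5) = 0.
Codeword c = [2, 6, 5, 4, 0] ∈ F_7^5.
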